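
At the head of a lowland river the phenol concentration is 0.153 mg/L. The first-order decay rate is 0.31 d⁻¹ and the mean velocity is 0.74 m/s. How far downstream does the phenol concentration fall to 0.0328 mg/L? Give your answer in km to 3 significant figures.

318 km

From C = C₀·e^(−kt), t = ln(C₀/C)/k = ln(0.153/0.0328)/0.31 = 1.54/0.31 = 4.968 d.
Distance = v·t = 0.74 m/s × 4.292e+05 s = 3.176e+05 m = 317.6 km.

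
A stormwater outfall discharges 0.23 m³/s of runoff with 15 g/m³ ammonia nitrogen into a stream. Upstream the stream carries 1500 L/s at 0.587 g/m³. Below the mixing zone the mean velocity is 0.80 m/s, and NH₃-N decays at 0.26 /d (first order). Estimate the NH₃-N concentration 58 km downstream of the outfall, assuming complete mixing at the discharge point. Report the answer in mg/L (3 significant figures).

2.01 mg/L

1500 L/s = 1.5 m³/s.
After complete mixing, C₀ = (0.23·15 + 1.5·0.587) / 1.73 = 2.503 mg/L.
Travel time t = 5.8e+04 m / 0.80 m/s = 7.25e+04 s = 0.8391 d.
C = 2.503·exp(−0.26·0.8391) = 2.503·0.804 = 2.013 mg/L.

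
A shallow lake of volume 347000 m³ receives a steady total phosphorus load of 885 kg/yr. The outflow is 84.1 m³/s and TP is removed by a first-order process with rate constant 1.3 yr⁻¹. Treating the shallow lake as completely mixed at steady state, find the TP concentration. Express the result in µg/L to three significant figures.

0.333 µg/L

Outflow Q = 84.1 m³/s × 3.156e+07 s/yr = 2.654e+09 m³/yr.
Steady-state CSTR mass balance: W = Q·C + k·V·C, so C = W/(Q + kV).
Q + kV = 2.654e+09 + 1.3·347000 = 2.654e+09 m³/yr.
C = 885/2.654e+09 = 3.334e-07 kg/m³ = 0.0003334 mg/L = 0.3334 µg/L.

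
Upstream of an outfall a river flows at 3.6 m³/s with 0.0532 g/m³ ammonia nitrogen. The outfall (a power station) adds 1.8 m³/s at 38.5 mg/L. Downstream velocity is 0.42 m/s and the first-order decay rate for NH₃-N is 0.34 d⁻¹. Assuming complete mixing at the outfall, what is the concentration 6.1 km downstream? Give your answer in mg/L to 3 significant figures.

12.2 mg/L

After complete mixing, C₀ = (1.8·38.5 + 3.6·0.0532) / 5.4 = 12.87 mg/L.
Travel time t = 6100 m / 0.42 m/s = 1.452e+04 s = 0.1681 d.
C = 12.87·exp(−0.34·0.1681) = 12.87·0.9444 = 12.15 mg/L.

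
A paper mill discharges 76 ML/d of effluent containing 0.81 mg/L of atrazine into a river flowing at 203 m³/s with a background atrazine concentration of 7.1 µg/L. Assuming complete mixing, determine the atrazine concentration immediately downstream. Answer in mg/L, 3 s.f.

76 ML/d = 0.8796 m³/s.
7.1 µg/L = 0.0071 mg/L.
Flow-weighted mixing gives C = (0.8796·0.81 + 203·0.0071) / (0.8796 + 203) = 2.154/203.9 = 0.01056 mg/L.

0.0106 mg/L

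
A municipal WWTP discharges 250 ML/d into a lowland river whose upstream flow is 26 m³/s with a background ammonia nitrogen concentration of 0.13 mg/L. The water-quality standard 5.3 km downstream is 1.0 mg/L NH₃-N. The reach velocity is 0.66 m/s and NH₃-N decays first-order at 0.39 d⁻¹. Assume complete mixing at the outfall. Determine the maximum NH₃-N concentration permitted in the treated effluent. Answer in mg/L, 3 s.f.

9.19 mg/L

250 ML/d = 2.894 m³/s.
Travel time to the compliance point: t = 5300/0.66 = 8030 s = 0.09294 d; decay factor exp(−0.39·0.09294) = 0.9644.
So the concentration just after mixing may be at most 1/0.9644 = 1.037 mg/L.
Mass balance: 1.037·28.89 = 2.894·Cₑ + 26·0.13.
Cₑ = (29.96 − 3.38) / 2.894 = 9.186 mg/L.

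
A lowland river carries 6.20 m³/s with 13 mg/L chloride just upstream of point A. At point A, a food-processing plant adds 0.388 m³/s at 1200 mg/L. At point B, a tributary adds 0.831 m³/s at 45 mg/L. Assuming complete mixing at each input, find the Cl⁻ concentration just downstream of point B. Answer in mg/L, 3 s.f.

78.7 mg/L

After input A: C = (6.2·13 + 0.388·1200) / 6.588 = 82.91 mg/L.
After input B: C = (6.588·82.91 + 0.831·45) / 7.419 = 78.66 mg/L.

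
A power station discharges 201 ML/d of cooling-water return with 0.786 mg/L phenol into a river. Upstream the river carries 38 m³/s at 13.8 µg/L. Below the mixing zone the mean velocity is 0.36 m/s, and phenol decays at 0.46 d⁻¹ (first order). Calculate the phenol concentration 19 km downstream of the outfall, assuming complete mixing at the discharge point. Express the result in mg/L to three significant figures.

0.0441 mg/L

201 ML/d = 2.326 m³/s.
13.8 µg/L = 0.0138 mg/L.
After complete mixing, C₀ = (2.326·0.786 + 38·0.0138) / 40.33 = 0.05835 mg/L.
Travel time t = 1.9e+04 m / 0.36 m/s = 5.278e+04 s = 0.6109 d.
C = 0.05835·exp(−0.46·0.6109) = 0.05835·0.755 = 0.04405 mg/L.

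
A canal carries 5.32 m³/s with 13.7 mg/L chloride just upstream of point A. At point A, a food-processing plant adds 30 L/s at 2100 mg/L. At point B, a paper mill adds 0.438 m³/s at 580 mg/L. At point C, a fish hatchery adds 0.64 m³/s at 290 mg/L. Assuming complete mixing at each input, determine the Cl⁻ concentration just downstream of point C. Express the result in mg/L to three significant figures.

30 L/s = 0.03 m³/s.
After input A: C = (5.32·13.7 + 0.03·2100) / 5.35 = 25.4 mg/L.
After input B: C = (5.35·25.4 + 0.438·580) / 5.788 = 67.37 mg/L.
After input C: C = (5.788·67.37 + 0.64·290) / 6.428 = 89.53 mg/L.

89.5 mg/L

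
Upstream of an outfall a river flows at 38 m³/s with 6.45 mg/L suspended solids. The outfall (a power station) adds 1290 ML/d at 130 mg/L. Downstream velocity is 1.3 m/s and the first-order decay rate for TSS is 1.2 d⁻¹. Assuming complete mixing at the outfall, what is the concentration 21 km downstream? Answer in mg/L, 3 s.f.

1290 ML/d = 14.93 m³/s.
After complete mixing, C₀ = (14.93·130 + 38·6.45) / 52.93 = 41.3 mg/L.
Travel time t = 2.1e+04 m / 1.3 m/s = 1.615e+04 s = 0.187 d.
C = 41.3·exp(−1.2·0.187) = 41.3·0.799 = 33 mg/L.

33.0 mg/L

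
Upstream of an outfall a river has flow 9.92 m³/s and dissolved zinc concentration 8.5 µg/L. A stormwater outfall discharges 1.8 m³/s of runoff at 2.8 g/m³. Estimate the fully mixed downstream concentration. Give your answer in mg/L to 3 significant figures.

0.437 mg/L

8.5 µg/L = 0.0085 mg/L.
By mass balance at complete mixing, C = (1.8·2.8 + 9.92·0.0085) / (1.8 + 9.92) = 5.124/11.72 = 0.4372 mg/L.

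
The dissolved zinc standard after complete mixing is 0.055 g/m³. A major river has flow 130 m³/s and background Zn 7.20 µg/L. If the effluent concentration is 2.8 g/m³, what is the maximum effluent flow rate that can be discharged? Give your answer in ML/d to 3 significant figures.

196 ML/d

7.20 µg/L = 0.0072 mg/L.
Mass balance at complete mixing: C_std·(Q_w + Q_r) = Q_w·C_e + Q_r·C_b.
Rearranging, Q_w = Q_r·(C_std − C_b)/(C_e − C_std) = 130·(0.055 − 0.0072) / (2.8 − 0.055) = 2.264 m³/s.
= 195.6 ML/d.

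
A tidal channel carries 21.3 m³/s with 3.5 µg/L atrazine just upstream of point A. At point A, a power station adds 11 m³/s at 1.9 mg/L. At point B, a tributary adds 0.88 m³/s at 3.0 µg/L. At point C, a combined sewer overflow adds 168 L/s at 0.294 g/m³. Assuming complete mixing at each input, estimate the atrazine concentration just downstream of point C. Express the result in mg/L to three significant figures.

3.5 µg/L = 0.0035 mg/L.
After input A: C = (21.3·0.0035 + 11·1.9) / 32.3 = 0.6494 mg/L.
3.0 µg/L = 0.003 mg/L.
After input B: C = (32.3·0.6494 + 0.88·0.003) / 33.18 = 0.6322 mg/L.
168 L/s = 0.168 m³/s.
After input C: C = (33.18·0.6322 + 0.168·0.294) / 33.35 = 0.6305 mg/L.

0.631 mg/L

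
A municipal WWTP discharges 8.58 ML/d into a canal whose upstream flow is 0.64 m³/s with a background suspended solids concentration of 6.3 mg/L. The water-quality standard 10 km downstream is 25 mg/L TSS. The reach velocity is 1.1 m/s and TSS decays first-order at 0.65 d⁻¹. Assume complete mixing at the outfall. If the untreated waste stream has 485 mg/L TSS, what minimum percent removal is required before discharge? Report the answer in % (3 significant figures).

8.58 ML/d = 0.09931 m³/s.
Travel time to the compliance point: t = 1e+04/1.1 = 9091 s = 0.1052 d; decay factor exp(−0.65·0.1052) = 0.9339.
So the concentration just after mixing may be at most 25/0.9339 = 26.77 mg/L.
Mass balance: 26.77·0.7393 = 0.09931·Cₑ + 0.64·6.3.
Cₑ = (19.79 − 4.032) / 0.09931 = 158.7 mg/L.
Required removal = 1 − 158.7/485 = 67.28 %.

67.3 %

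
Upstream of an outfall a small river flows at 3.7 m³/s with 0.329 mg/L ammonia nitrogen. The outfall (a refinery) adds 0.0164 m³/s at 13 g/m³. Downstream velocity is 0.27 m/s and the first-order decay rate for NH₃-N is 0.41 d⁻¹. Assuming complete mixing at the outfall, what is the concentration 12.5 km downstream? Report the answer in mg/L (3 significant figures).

After complete mixing, C₀ = (0.0164·13 + 3.7·0.329) / 3.716 = 0.3849 mg/L.
Travel time t = 1.25e+04 m / 0.27 m/s = 4.63e+04 s = 0.5358 d.
C = 0.3849·exp(−0.41·0.5358) = 0.3849·0.8028 = 0.309 mg/L.

0.309 mg/L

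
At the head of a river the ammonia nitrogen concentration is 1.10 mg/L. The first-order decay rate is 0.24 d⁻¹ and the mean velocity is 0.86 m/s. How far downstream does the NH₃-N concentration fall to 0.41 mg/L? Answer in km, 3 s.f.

306 km

From C = C₀·e^(−kt), t = ln(C₀/C)/k = ln(1.10/0.41)/0.24 = 0.9869/0.24 = 4.112 d.
Distance = v·t = 0.86 m/s × 3.553e+05 s = 3.055e+05 m = 305.5 km.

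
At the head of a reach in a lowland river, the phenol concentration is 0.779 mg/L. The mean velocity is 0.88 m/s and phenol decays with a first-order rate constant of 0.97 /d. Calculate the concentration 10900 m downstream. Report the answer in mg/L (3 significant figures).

0.678 mg/L

Travel time t = 10900 m / 0.88 m/s = 1.09e+04/0.88 = 1.239e+04 s = 0.1434 d.
First-order decay: C = 0.779·exp(−0.97·0.1434) = 0.779·0.8702 = 0.6779 mg/L.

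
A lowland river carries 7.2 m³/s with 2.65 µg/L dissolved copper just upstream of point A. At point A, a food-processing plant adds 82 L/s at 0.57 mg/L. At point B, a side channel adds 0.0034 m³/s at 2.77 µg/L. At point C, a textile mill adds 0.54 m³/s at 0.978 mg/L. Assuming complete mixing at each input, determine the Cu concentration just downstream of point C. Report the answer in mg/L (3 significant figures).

0.0759 mg/L

2.65 µg/L = 0.00265 mg/L.
82 L/s = 0.082 m³/s.
After input A: C = (7.2·0.00265 + 0.082·0.57) / 7.282 = 0.009039 mg/L.
2.77 µg/L = 0.00277 mg/L.
After input B: C = (7.282·0.009039 + 0.0034·0.00277) / 7.285 = 0.009036 mg/L.
After input C: C = (7.285·0.009036 + 0.54·0.978) / 7.825 = 0.0759 mg/L.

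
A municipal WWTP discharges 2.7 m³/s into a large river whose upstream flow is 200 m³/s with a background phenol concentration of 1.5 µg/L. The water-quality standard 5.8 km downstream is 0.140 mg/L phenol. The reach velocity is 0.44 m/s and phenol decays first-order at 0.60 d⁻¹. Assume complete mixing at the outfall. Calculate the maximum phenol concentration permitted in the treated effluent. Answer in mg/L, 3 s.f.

1.5 µg/L = 0.0015 mg/L.
Travel time to the compliance point: t = 5800/0.44 = 1.318e+04 s = 0.1526 d; decay factor exp(−0.60·0.1526) = 0.9125.
So the concentration just after mixing may be at most 0.14/0.9125 = 0.1534 mg/L.
Mass balance: 0.1534·202.7 = 2.7·Cₑ + 200·0.0015.
Cₑ = (31.1 − 0.3) / 2.7 = 11.41 mg/L.

11.4 mg/L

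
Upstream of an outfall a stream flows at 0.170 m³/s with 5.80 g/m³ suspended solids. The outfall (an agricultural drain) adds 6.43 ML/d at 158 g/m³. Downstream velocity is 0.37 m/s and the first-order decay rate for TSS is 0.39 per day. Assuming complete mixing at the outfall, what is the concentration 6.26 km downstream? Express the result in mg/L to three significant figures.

48.3 mg/L

6.43 ML/d = 0.07442 m³/s.
After complete mixing, C₀ = (0.07442·158 + 0.17·5.8) / 0.2444 = 52.14 mg/L.
Travel time t = 6260 m / 0.37 m/s = 1.692e+04 s = 0.1958 d.
C = 52.14·exp(−0.39·0.1958) = 52.14·0.9265 = 48.31 mg/L.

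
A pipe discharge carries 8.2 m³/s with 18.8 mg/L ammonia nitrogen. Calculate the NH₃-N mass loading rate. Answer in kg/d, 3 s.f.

Mass flux = Q·C = 8.2 m³/s × 18.8 g/m³ = 154.2 g/s.
= 154.2 g/s × 86.4 = 1.332e+04 kg/d.

13300 kg/d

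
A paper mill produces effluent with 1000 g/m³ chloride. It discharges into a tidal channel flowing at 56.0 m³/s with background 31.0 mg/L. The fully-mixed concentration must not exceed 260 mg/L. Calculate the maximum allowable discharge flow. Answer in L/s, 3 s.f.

Mass balance at complete mixing: C_std·(Q_w + Q_r) = Q_w·C_e + Q_r·C_b.
Rearranging, Q_w = Q_r·(C_std − C_b)/(C_e − C_std) = 56.0·(260 − 31) / (1000 − 260) = 17.33 m³/s.
= 1.733e+04 L/s.

17300 L/s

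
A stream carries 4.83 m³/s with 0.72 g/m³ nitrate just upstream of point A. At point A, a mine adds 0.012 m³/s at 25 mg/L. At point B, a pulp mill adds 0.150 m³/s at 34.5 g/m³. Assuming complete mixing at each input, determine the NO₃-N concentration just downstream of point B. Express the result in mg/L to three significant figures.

After input A: C = (4.83·0.72 + 0.012·25) / 4.842 = 0.7802 mg/L.
After input B: C = (4.842·0.7802 + 0.15·34.5) / 4.992 = 1.793 mg/L.

1.79 mg/L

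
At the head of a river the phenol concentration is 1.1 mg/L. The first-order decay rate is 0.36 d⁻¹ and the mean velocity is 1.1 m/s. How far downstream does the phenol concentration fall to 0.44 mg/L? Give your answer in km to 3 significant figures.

From C = C₀·e^(−kt), t = ln(C₀/C)/k = ln(1.1/0.44)/0.36 = 0.9163/0.36 = 2.545 d.
Distance = v·t = 1.1 m/s × 2.199e+05 s = 2.419e+05 m = 241.9 km.

242 km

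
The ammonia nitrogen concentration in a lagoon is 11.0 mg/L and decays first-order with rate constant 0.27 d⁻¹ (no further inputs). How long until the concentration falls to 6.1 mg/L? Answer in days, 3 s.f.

t = ln(C₀/C)/k = ln(11.0/6.1)/0.27 = 0.5896/0.27 = 2.184 d.

2.18 d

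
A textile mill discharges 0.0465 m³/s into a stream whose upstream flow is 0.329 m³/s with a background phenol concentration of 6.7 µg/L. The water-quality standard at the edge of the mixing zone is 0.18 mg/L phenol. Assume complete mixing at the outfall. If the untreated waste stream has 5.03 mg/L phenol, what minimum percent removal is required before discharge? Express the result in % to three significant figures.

72.0 %

6.7 µg/L = 0.0067 mg/L.
Mass balance: 0.18·0.3755 = 0.0465·Cₑ + 0.329·0.0067.
Cₑ = (0.06759 − 0.002204) / 0.0465 = 1.406 mg/L.
Required removal = 1 − 1.406/5.03 = 72.04 %.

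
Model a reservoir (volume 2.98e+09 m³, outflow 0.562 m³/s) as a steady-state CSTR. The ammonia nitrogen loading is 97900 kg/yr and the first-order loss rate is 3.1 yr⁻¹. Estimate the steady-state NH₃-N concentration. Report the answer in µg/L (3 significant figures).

10.6 µg/L

Outflow Q = 0.562 m³/s × 3.156e+07 s/yr = 1.774e+07 m³/yr.
Steady-state CSTR mass balance: W = Q·C + k·V·C, so C = W/(Q + kV).
Q + kV = 1.774e+07 + 3.1·2.98e+09 = 9.256e+09 m³/yr.
C = 97900/9.256e+09 = 1.058e-05 kg/m³ = 0.01058 mg/L = 10.58 µg/L.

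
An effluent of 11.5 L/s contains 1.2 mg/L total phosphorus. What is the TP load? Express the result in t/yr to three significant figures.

0.435 t/yr

11.5 L/s = 0.0115 m³/s.
Mass flux = Q·C = 0.0115 m³/s × 1.2 g/m³ = 0.0138 g/s.
= 0.0138 g/s × 31.56 = 0.4355 t/yr.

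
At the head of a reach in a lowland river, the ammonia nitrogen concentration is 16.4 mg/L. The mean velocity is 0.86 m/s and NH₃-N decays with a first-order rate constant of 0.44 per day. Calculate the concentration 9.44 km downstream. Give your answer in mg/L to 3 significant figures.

Travel time t = 9.44 km / 0.86 m/s = 9440/0.86 = 1.098e+04 s = 0.127 d.
First-order decay: C = 16.4·exp(−0.44·0.127) = 16.4·0.9456 = 15.51 mg/L.

15.5 mg/L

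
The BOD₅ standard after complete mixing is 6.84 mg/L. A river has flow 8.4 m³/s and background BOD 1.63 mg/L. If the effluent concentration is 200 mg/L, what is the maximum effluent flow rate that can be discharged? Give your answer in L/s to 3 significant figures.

Mass balance at complete mixing: C_std·(Q_w + Q_r) = Q_w·C_e + Q_r·C_b.
Rearranging, Q_w = Q_r·(C_std − C_b)/(C_e − C_std) = 8.4·(6.84 − 1.63) / (200 − 6.84) = 0.2266 m³/s.
= 226.6 L/s.

227 L/s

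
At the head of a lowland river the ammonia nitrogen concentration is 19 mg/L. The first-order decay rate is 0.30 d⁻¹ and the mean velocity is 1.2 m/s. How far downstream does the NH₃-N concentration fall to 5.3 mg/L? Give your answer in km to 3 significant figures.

From C = C₀·e^(−kt), t = ln(C₀/C)/k = ln(19/5.3)/0.30 = 1.277/0.30 = 4.256 d.
Distance = v·t = 1.2 m/s × 3.677e+05 s = 4.412e+05 m = 441.2 km.

441 km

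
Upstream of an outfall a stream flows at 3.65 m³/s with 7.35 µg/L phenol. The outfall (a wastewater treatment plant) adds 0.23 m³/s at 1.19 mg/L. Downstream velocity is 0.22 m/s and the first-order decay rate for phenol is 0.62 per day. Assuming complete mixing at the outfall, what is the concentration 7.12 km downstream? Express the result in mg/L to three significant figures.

0.0614 mg/L

7.35 µg/L = 0.00735 mg/L.
After complete mixing, C₀ = (0.23·1.19 + 3.65·0.00735) / 3.88 = 0.07746 mg/L.
Travel time t = 7120 m / 0.22 m/s = 3.236e+04 s = 0.3746 d.
C = 0.07746·exp(−0.62·0.3746) = 0.07746·0.7928 = 0.0614 mg/L.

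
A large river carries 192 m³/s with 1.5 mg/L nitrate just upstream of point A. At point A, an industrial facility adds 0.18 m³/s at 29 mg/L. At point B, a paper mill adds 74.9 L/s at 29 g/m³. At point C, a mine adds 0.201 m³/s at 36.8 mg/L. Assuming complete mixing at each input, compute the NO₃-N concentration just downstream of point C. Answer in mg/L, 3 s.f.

1.57 mg/L

After input A: C = (192·1.5 + 0.18·29) / 192.2 = 1.526 mg/L.
74.9 L/s = 0.0749 m³/s.
After input B: C = (192.2·1.526 + 0.0749·29) / 192.3 = 1.536 mg/L.
After input C: C = (192.3·1.536 + 0.201·36.8) / 192.5 = 1.573 mg/L.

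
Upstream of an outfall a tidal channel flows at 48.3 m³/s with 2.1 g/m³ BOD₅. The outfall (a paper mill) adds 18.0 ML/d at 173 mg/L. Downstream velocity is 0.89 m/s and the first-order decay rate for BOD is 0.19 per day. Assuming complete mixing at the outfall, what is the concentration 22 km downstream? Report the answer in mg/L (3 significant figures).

2.68 mg/L

18.0 ML/d = 0.2083 m³/s.
After complete mixing, C₀ = (0.2083·173 + 48.3·2.1) / 48.51 = 2.834 mg/L.
Travel time t = 2.2e+04 m / 0.89 m/s = 2.472e+04 s = 0.2861 d.
C = 2.834·exp(−0.19·0.2861) = 2.834·0.9471 = 2.684 mg/L.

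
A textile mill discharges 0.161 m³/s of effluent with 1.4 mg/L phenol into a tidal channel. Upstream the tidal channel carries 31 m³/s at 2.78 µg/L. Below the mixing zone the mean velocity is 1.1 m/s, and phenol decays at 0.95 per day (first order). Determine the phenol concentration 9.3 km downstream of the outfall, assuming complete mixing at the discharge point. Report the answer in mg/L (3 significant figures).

2.78 µg/L = 0.00278 mg/L.
After complete mixing, C₀ = (0.161·1.4 + 31·0.00278) / 31.16 = 0.009999 mg/L.
Travel time t = 9300 m / 1.1 m/s = 8455 s = 0.09785 d.
C = 0.009999·exp(−0.95·0.09785) = 0.009999·0.9112 = 0.009111 mg/L.

0.00911 mg/L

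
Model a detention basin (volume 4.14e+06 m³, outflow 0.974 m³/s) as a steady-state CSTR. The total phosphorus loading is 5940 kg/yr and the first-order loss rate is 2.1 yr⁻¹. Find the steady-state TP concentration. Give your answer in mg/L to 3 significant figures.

Outflow Q = 0.974 m³/s × 3.156e+07 s/yr = 3.074e+07 m³/yr.
Steady-state CSTR mass balance: W = Q·C + k·V·C, so C = W/(Q + kV).
Q + kV = 3.074e+07 + 2.1·4.14e+06 = 3.943e+07 m³/yr.
C = 5940/3.943e+07 = 0.0001506 kg/m³ = 0.1506 mg/L.

0.151 mg/L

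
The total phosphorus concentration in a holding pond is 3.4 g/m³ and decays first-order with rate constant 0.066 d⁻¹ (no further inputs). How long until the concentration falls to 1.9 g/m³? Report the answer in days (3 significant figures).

t = ln(C₀/C)/k = ln(3.4/1.9)/0.066 = 0.5819/0.066 = 8.817 d.

8.82 d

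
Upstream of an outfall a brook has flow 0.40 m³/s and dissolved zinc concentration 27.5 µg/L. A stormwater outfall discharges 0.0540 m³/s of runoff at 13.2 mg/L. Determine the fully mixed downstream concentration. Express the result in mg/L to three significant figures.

1.59 mg/L

27.5 µg/L = 0.0275 mg/L.
Flow-weighted mixing gives C = (0.054·13.2 + 0.4·0.0275) / (0.054 + 0.4) = 0.7238/0.454 = 1.594 mg/L.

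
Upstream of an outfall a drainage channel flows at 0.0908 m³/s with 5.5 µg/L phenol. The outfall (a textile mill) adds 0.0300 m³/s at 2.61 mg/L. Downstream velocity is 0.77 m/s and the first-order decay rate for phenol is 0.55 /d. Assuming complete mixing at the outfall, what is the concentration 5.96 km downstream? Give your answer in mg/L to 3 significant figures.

0.621 mg/L

5.5 µg/L = 0.0055 mg/L.
After complete mixing, C₀ = (0.03·2.61 + 0.0908·0.0055) / 0.1208 = 0.6523 mg/L.
Travel time t = 5960 m / 0.77 m/s = 7740 s = 0.08959 d.
C = 0.6523·exp(−0.55·0.08959) = 0.6523·0.9519 = 0.621 mg/L.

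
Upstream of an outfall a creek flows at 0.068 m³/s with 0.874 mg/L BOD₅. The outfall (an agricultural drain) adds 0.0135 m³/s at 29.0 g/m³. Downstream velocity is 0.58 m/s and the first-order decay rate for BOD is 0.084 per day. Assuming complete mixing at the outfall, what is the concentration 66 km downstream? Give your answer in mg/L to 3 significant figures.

After complete mixing, C₀ = (0.0135·29 + 0.068·0.874) / 0.0815 = 5.533 mg/L.
Travel time t = 6.6e+04 m / 0.58 m/s = 1.138e+05 s = 1.317 d.
C = 5.533·exp(−0.084·1.317) = 5.533·0.8953 = 4.953 mg/L.

4.95 mg/L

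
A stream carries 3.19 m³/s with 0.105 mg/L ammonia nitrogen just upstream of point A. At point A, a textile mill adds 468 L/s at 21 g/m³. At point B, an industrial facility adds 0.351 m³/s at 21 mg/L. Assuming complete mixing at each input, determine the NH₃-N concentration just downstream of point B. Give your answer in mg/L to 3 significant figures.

468 L/s = 0.468 m³/s.
After input A: C = (3.19·0.105 + 0.468·21) / 3.658 = 2.778 mg/L.
After input B: C = (3.658·2.778 + 0.351·21) / 4.009 = 4.374 mg/L.

4.37 mg/L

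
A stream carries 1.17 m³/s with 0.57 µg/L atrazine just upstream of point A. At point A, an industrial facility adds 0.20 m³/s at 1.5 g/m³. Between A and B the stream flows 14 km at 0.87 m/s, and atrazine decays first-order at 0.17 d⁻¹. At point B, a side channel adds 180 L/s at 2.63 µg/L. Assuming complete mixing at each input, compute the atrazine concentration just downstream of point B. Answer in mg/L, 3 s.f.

0.188 mg/L

0.57 µg/L = 0.00057 mg/L.
After input A: C = (1.17·0.00057 + 0.2·1.5) / 1.37 = 0.2195 mg/L.
Over the 14 km reach to input B (t = 1.609e+04 s = 0.1862 d), decay gives C = 0.2195·exp(−0.17·0.1862) = 0.2126 mg/L.
180 L/s = 0.18 m³/s.
2.63 µg/L = 0.00263 mg/L.
After input B: C = (1.37·0.2126 + 0.18·0.00263) / 1.55 = 0.1882 mg/L.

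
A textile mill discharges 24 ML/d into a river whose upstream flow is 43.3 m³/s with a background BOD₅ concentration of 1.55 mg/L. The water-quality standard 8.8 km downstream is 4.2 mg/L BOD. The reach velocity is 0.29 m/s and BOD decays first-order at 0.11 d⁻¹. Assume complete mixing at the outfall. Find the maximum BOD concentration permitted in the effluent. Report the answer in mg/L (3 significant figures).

443 mg/L

24 ML/d = 0.2778 m³/s.
Travel time to the compliance point: t = 8800/0.29 = 3.034e+04 s = 0.3512 d; decay factor exp(−0.11·0.3512) = 0.9621.
So the concentration just after mixing may be at most 4.2/0.9621 = 4.365 mg/L.
Mass balance: 4.365·43.58 = 0.2778·Cₑ + 43.3·1.55.
Cₑ = (190.2 − 67.11) / 0.2778 = 443.2 mg/L.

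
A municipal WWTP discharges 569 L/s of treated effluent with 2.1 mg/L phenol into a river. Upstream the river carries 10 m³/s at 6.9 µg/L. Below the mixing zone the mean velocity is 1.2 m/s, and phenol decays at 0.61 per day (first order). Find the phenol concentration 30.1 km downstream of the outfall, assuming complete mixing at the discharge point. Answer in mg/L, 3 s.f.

569 L/s = 0.569 m³/s.
6.9 µg/L = 0.0069 mg/L.
After complete mixing, C₀ = (0.569·2.1 + 10·0.0069) / 10.57 = 0.1196 mg/L.
Travel time t = 3.01e+04 m / 1.2 m/s = 2.508e+04 s = 0.2903 d.
C = 0.1196·exp(−0.61·0.2903) = 0.1196·0.8377 = 0.1002 mg/L.

0.100 mg/L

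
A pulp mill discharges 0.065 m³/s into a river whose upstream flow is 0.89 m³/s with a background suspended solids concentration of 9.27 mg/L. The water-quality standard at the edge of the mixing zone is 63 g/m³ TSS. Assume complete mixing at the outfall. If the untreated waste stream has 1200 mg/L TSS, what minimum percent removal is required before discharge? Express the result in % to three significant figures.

Mass balance: 63·0.955 = 0.065·Cₑ + 0.89·9.27.
Cₑ = (60.17 − 8.25) / 0.065 = 798.7 mg/L.
Required removal = 1 − 798.7/1200 = 33.44 %.

33.4 %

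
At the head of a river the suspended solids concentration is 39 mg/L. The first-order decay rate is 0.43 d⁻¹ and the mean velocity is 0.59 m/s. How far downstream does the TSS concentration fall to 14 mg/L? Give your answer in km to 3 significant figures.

From C = C₀·e^(−kt), t = ln(C₀/C)/k = ln(39/14)/0.43 = 1.025/0.43 = 2.383 d.
Distance = v·t = 0.59 m/s × 2.059e+05 s = 1.215e+05 m = 121.5 km.

121 km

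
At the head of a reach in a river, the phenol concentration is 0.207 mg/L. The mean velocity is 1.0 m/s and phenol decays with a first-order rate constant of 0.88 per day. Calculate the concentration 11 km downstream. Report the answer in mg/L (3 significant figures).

0.185 mg/L

Travel time t = 11 km / 1.0 m/s = 1.1e+04/1.0 = 1.1e+04 s = 0.1273 d.
First-order decay: C = 0.207·exp(−0.88·0.1273) = 0.207·0.894 = 0.1851 mg/L.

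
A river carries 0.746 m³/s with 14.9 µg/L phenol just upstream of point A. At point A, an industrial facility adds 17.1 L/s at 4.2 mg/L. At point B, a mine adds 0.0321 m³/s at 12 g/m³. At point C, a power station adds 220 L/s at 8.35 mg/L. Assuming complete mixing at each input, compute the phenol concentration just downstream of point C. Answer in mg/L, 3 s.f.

2.27 mg/L

14.9 µg/L = 0.0149 mg/L.
17.1 L/s = 0.0171 m³/s.
After input A: C = (0.746·0.0149 + 0.0171·4.2) / 0.7631 = 0.1087 mg/L.
After input B: C = (0.7631·0.1087 + 0.0321·12) / 0.7952 = 0.5887 mg/L.
220 L/s = 0.22 m³/s.
After input C: C = (0.7952·0.5887 + 0.22·8.35) / 1.015 = 2.271 mg/L.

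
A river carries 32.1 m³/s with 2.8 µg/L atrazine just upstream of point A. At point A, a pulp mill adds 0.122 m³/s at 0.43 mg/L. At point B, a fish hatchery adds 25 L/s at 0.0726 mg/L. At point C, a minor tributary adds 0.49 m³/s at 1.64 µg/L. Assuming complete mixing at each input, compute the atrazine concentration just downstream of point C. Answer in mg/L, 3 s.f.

2.8 µg/L = 0.0028 mg/L.
After input A: C = (32.1·0.0028 + 0.122·0.43) / 32.22 = 0.004417 mg/L.
25 L/s = 0.025 m³/s.
After input B: C = (32.22·0.004417 + 0.025·0.0726) / 32.25 = 0.00447 mg/L.
1.64 µg/L = 0.00164 mg/L.
After input C: C = (32.25·0.00447 + 0.49·0.00164) / 32.74 = 0.004428 mg/L.

0.00443 mg/L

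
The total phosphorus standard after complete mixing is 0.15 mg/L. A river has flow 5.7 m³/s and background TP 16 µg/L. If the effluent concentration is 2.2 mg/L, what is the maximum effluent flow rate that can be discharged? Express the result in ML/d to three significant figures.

32.2 ML/d

16 µg/L = 0.016 mg/L.
Mass balance at complete mixing: C_std·(Q_w + Q_r) = Q_w·C_e + Q_r·C_b.
Rearranging, Q_w = Q_r·(C_std − C_b)/(C_e − C_std) = 5.7·(0.15 − 0.016) / (2.2 − 0.15) = 0.3726 m³/s.
= 32.19 ML/d.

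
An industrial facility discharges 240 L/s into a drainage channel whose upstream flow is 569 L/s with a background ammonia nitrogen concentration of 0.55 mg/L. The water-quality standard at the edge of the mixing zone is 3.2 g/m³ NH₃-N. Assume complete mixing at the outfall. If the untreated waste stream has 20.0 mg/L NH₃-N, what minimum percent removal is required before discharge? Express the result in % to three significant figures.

240 L/s = 0.24 m³/s.
569 L/s = 0.569 m³/s.
Mass balance: 3.2·0.809 = 0.24·Cₑ + 0.569·0.55.
Cₑ = (2.589 − 0.313) / 0.24 = 9.483 mg/L.
Required removal = 1 − 9.483/20.0 = 52.59 %.

52.6 %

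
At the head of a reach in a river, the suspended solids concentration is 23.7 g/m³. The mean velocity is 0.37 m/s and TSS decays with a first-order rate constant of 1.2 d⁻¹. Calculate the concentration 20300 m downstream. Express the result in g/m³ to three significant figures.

11.1 g/m³

Travel time t = 20300 m / 0.37 m/s = 2.03e+04/0.37 = 5.486e+04 s = 0.635 d.
First-order decay: C = 23.7·exp(−1.2·0.635) = 23.7·0.4667 = 11.06 g/m³.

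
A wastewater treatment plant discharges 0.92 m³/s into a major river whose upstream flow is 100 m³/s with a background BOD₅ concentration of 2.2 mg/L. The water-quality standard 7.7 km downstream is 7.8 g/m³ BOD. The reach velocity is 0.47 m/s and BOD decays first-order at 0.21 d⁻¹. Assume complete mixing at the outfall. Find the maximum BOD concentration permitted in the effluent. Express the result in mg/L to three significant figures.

Travel time to the compliance point: t = 7700/0.47 = 1.638e+04 s = 0.1896 d; decay factor exp(−0.21·0.1896) = 0.961.
So the concentration just after mixing may be at most 7.8/0.961 = 8.117 mg/L.
Mass balance: 8.117·100.9 = 0.92·Cₑ + 100·2.2.
Cₑ = (819.2 − 220) / 0.92 = 651.3 mg/L.

651 mg/L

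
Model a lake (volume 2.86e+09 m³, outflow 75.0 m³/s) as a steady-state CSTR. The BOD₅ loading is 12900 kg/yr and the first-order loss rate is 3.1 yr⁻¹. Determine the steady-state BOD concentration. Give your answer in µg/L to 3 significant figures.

Outflow Q = 75.0 m³/s × 3.156e+07 s/yr = 2.367e+09 m³/yr.
Steady-state CSTR mass balance: W = Q·C + k·V·C, so C = W/(Q + kV).
Q + kV = 2.367e+09 + 3.1·2.86e+09 = 1.123e+10 m³/yr.
C = 12900/1.123e+10 = 1.148e-06 kg/m³ = 0.001148 mg/L = 1.148 µg/L.

1.15 µg/L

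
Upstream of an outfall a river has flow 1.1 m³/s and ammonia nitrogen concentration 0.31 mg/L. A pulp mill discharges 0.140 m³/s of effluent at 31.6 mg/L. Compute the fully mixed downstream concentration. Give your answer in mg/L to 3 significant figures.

3.84 mg/L

Conservation of mass across the mixing zone: C = (0.14·31.6 + 1.1·0.31) / (0.14 + 1.1) = 4.765/1.24 = 3.843 mg/L.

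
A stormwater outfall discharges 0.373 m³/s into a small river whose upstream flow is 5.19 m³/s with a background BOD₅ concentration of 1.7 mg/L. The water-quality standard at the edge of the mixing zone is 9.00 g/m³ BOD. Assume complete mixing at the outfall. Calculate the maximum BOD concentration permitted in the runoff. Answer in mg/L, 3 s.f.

Mass balance: 9·5.563 = 0.373·Cₑ + 5.19·1.7.
Cₑ = (50.07 − 8.823) / 0.373 = 110.6 mg/L.

111 mg/L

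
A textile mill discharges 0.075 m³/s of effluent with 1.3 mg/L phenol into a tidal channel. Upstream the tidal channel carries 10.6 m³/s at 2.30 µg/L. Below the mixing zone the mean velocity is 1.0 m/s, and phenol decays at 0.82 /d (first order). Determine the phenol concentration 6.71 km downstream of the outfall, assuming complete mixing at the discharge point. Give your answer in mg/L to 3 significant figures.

0.0107 mg/L

2.30 µg/L = 0.0023 mg/L.
After complete mixing, C₀ = (0.075·1.3 + 10.6·0.0023) / 10.67 = 0.01142 mg/L.
Travel time t = 6710 m / 1.0 m/s = 6710 s = 0.07766 d.
C = 0.01142·exp(−0.82·0.07766) = 0.01142·0.9383 = 0.01071 mg/L.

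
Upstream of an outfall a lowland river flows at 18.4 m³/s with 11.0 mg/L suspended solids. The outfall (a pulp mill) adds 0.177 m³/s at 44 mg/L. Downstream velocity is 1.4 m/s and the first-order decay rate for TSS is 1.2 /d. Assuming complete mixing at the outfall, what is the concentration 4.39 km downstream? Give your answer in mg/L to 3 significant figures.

10.8 mg/L

After complete mixing, C₀ = (0.177·44 + 18.4·11) / 18.58 = 11.31 mg/L.
Travel time t = 4390 m / 1.4 m/s = 3136 s = 0.03629 d.
C = 11.31·exp(−1.2·0.03629) = 11.31·0.9574 = 10.83 mg/L.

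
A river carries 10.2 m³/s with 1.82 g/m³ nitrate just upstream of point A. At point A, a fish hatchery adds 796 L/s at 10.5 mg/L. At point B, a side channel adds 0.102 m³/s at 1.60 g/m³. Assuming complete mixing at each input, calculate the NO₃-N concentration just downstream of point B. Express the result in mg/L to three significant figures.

2.44 mg/L

796 L/s = 0.796 m³/s.
After input A: C = (10.2·1.82 + 0.796·10.5) / 11 = 2.448 mg/L.
After input B: C = (11·2.448 + 0.102·1.6) / 11.1 = 2.441 mg/L.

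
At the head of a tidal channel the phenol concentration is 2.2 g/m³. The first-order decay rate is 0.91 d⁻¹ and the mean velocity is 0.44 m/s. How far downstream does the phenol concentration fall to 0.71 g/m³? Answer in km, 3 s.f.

47.2 km

From C = C₀·e^(−kt), t = ln(C₀/C)/k = ln(2.2/0.71)/0.91 = 1.131/0.91 = 1.243 d.
Distance = v·t = 0.44 m/s × 1.074e+05 s = 4.725e+04 m = 47.25 km.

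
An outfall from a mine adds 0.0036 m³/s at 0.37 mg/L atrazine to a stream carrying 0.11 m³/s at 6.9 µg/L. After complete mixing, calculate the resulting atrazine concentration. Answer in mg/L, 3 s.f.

6.9 µg/L = 0.0069 mg/L.
Flow-weighted mixing gives C = (0.0036·0.37 + 0.11·0.0069) / (0.0036 + 0.11) = 0.002091/0.1136 = 0.01841 mg/L.

0.0184 mg/L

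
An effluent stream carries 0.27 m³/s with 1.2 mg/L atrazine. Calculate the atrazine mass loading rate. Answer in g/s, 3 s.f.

Mass flux = Q·C = 0.27 m³/s × 1.2 g/m³ = 0.324 g/s.

0.324 g/s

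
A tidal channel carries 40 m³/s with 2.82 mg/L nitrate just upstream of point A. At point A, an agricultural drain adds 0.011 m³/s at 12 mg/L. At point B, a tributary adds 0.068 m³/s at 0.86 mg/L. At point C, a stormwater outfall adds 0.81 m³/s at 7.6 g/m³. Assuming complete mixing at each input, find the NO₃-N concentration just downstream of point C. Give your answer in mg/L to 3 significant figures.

2.91 mg/L

After input A: C = (40·2.82 + 0.011·12) / 40.01 = 2.823 mg/L.
After input B: C = (40.01·2.823 + 0.068·0.86) / 40.08 = 2.819 mg/L.
After input C: C = (40.08·2.819 + 0.81·7.6) / 40.89 = 2.914 mg/L.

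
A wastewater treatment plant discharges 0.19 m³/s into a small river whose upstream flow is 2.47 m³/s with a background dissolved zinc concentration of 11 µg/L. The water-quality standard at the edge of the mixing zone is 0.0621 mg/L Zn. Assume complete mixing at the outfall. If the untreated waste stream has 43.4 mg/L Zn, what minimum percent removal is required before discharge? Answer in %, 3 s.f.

11 µg/L = 0.011 mg/L.
Mass balance: 0.0621·2.66 = 0.19·Cₑ + 2.47·0.011.
Cₑ = (0.1652 − 0.02717) / 0.19 = 0.7264 mg/L.
Required removal = 1 − 0.7264/43.4 = 98.33 %.

98.3 %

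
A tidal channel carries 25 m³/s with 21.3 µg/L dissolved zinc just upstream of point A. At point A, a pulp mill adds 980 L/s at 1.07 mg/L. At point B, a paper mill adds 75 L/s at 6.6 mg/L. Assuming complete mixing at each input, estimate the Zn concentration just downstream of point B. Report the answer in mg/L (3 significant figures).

21.3 µg/L = 0.0213 mg/L.
980 L/s = 0.98 m³/s.
After input A: C = (25·0.0213 + 0.98·1.07) / 25.98 = 0.06086 mg/L.
75 L/s = 0.075 m³/s.
After input B: C = (25.98·0.06086 + 0.075·6.6) / 26.05 = 0.07968 mg/L.

0.0797 mg/L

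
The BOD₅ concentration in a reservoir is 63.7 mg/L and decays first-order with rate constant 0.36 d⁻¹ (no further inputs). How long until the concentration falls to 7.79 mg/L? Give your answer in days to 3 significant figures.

5.84 d

t = ln(C₀/C)/k = ln(63.7/7.79)/0.36 = 2.101/0.36 = 5.837 d.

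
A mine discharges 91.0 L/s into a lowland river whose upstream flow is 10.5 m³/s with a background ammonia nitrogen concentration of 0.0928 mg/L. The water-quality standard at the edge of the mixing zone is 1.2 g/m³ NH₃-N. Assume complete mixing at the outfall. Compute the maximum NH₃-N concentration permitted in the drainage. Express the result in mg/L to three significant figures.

129 mg/L

91.0 L/s = 0.091 m³/s.
Mass balance: 1.2·10.59 = 0.091·Cₑ + 10.5·0.0928.
Cₑ = (12.71 − 0.9744) / 0.091 = 129 mg/L.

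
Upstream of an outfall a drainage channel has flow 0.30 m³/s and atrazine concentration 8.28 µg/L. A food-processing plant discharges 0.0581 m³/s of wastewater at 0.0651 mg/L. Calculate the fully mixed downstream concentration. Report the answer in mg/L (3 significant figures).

8.28 µg/L = 0.00828 mg/L.
Conservation of mass across the mixing zone: C = (0.0581·0.0651 + 0.3·0.00828) / (0.0581 + 0.3) = 0.006266/0.3581 = 0.0175 mg/L.

0.0175 mg/L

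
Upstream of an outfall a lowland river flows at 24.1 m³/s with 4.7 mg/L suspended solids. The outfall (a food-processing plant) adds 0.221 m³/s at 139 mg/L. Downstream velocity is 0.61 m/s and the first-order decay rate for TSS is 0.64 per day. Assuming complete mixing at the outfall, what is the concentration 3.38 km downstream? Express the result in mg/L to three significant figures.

After complete mixing, C₀ = (0.221·139 + 24.1·4.7) / 24.32 = 5.92 mg/L.
Travel time t = 3380 m / 0.61 m/s = 5541 s = 0.06413 d.
C = 5.92·exp(−0.64·0.06413) = 5.92·0.9598 = 5.682 mg/L.

5.68 mg/L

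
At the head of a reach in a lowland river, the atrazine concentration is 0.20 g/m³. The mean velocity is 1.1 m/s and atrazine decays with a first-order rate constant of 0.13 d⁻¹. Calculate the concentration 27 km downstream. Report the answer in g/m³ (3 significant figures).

Travel time t = 27 km / 1.1 m/s = 2.7e+04/1.1 = 2.455e+04 s = 0.2841 d.
First-order decay: C = 0.20·exp(−0.13·0.2841) = 0.20·0.9637 = 0.1927 g/m³.

0.193 g/m³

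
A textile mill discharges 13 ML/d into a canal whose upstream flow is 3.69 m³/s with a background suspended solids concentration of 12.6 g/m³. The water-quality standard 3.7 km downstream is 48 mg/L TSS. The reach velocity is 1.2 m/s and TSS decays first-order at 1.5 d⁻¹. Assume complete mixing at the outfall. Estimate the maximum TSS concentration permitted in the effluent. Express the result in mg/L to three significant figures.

13 ML/d = 0.1505 m³/s.
Travel time to the compliance point: t = 3700/1.2 = 3083 s = 0.03569 d; decay factor exp(−1.5·0.03569) = 0.9479.
So the concentration just after mixing may be at most 48/0.9479 = 50.64 mg/L.
Mass balance: 50.64·3.84 = 0.1505·Cₑ + 3.69·12.6.
Cₑ = (194.5 − 46.49) / 0.1505 = 983.5 mg/L.

984 mg/L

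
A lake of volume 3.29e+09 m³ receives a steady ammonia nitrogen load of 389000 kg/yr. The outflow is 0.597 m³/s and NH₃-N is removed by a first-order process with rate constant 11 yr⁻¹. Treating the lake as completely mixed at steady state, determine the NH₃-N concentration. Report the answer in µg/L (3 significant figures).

10.7 µg/L

Outflow Q = 0.597 m³/s × 3.156e+07 s/yr = 1.884e+07 m³/yr.
Steady-state CSTR mass balance: W = Q·C + k·V·C, so C = W/(Q + kV).
Q + kV = 1.884e+07 + 11·3.29e+09 = 3.621e+10 m³/yr.
C = 389000/3.621e+10 = 1.074e-05 kg/m³ = 0.01074 mg/L = 10.74 µg/L.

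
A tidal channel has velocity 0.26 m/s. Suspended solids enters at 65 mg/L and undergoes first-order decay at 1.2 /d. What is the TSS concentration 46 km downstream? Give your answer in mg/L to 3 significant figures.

5.57 mg/L

Travel time t = 46 km / 0.26 m/s = 4.6e+04/0.26 = 1.769e+05 s = 2.048 d.
First-order decay: C = 65·exp(−1.2·2.048) = 65·0.08567 = 5.568 mg/L.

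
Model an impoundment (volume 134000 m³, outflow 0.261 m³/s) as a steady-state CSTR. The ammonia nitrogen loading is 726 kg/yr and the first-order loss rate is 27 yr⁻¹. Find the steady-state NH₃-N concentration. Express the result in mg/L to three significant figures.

Outflow Q = 0.261 m³/s × 3.156e+07 s/yr = 8.237e+06 m³/yr.
Steady-state CSTR mass balance: W = Q·C + k·V·C, so C = W/(Q + kV).
Q + kV = 8.237e+06 + 27·134000 = 1.185e+07 m³/yr.
C = 726/1.185e+07 = 6.124e-05 kg/m³ = 0.06124 mg/L.

0.0612 mg/L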